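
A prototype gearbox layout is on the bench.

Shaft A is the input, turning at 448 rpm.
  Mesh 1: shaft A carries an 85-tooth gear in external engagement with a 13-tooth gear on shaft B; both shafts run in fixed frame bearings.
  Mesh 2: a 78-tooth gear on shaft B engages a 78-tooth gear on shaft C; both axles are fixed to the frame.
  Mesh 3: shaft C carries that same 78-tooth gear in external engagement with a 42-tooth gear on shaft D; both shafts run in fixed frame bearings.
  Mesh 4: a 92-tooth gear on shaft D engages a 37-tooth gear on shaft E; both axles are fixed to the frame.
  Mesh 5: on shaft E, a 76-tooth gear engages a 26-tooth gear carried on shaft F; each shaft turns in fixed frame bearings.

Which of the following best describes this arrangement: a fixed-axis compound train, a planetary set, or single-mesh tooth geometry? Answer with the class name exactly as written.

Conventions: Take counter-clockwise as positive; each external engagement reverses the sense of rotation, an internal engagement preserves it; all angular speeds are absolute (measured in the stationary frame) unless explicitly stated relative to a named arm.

fixed-axis compound train

5-mesh fixed-axis compound train (all bearings frame-fixed)
classification: fixed-axis compound train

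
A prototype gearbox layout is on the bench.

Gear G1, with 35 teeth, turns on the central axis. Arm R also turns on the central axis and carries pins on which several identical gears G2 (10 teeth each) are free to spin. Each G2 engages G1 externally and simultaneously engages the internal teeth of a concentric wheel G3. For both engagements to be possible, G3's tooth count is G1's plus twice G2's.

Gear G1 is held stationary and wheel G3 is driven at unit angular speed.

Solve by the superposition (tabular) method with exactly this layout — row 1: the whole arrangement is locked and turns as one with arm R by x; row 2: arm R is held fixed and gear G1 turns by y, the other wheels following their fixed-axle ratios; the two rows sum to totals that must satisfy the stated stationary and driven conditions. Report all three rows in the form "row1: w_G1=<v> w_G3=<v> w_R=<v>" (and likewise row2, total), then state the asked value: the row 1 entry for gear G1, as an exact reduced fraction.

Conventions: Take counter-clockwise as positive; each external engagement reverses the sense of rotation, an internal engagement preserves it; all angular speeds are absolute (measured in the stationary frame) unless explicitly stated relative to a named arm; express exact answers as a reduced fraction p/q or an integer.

row1: w_G1=11/18 w_G3=11/18 w_R=11/18
row2: w_G1=-11/18 w_G3=7/18 w_R=0
total: w_G1=0 w_G3=1 w_R=11/18
asked value: 11/18

recognized (axles ride arm R): planetary set, 35/10/55 teeth
row 1 (train locked, turned with arm): all members turn x
row 2 — arm fixed, fixed-axis ratios: sun y, ring −(35/55)·y, arm 0
boundary: total ω_sun = x + y = 0 and total ω_ring = x − (35/55)·y = 1  ⇒  y = -11/18, x = 11/18
row 2 ring = −(35/55)·(-11/18) = 7/18
totals (row 1 + row 2): sun 11/18 + (-11/18) = 0, ring 11/18 + 7/18 = 1, arm 11/18 + 0 = 11/18
asked cell (row1, sun) = 11/18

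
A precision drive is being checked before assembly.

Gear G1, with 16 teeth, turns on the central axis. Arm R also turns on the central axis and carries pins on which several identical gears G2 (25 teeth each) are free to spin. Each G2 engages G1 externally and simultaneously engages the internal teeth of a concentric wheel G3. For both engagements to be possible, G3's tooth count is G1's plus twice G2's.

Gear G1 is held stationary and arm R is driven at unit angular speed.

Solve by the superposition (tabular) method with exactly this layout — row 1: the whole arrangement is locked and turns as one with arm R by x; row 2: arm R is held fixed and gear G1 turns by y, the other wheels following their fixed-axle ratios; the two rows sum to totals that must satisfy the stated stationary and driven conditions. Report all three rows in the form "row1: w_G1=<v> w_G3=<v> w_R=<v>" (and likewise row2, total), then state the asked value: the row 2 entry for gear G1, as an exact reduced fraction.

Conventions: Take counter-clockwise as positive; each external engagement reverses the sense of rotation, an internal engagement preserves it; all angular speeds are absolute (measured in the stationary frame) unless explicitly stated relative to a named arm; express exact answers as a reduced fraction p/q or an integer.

row1: w_G1=1 w_G3=1 w_R=1
row2: w_G1=-1 w_G3=8/33 w_R=0
total: w_G1=0 w_G3=41/33 w_R=1
asked value: -1

topology: planetary set — G1 16T / G2 25T / G3 66T, arm = carrier (Willis)
row 1 (train locked, turned with arm): all members turn x
row 2: sun turns y, ring = −(16/66)·y, arm 0
boundary: total ω_sun = x + y = 0 and total ω_arm = x = 1  ⇒  y = -1, x = 1
row 2 ring = −(16/66)·(-1) = 8/33
totals (row 1 + row 2): sun 1 + (-1) = 0, ring 1 + 8/33 = 41/33, arm 1 + 0 = 1
asked cell (row2, sun) = -1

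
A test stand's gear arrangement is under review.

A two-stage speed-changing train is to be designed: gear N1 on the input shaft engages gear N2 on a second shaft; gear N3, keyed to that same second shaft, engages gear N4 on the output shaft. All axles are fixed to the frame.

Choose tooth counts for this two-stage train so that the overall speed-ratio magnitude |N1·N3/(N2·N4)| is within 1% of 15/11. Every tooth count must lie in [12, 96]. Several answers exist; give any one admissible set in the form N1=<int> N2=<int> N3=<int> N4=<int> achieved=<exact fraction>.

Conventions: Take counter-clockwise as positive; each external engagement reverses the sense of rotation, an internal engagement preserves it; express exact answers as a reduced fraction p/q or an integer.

N1=12 N2=22 N3=30 N4=12 achieved=15/11

topology: fixed-axis compound train — 2 stages, target 15/11
target = 15/11 in lowest terms: an exact hit needs N1·N3 = k·15 and N2·N4 = k·11 for one integer k, every count in [12, 96]; additionally prefer no 1:1 stage (N1 ≠ N2, N3 ≠ N4)
k = 1…23: no 1:1-free in-range split of k·15 and k·11 into factor pairs; take k = 24
k = 24: N1·N3 = 360 = 12·30, N2·N4 = 264 = 22·12
achieved = 12·30/(22·12) = 15/11; |achieved − target| = 0 ≤ 3/220 ✓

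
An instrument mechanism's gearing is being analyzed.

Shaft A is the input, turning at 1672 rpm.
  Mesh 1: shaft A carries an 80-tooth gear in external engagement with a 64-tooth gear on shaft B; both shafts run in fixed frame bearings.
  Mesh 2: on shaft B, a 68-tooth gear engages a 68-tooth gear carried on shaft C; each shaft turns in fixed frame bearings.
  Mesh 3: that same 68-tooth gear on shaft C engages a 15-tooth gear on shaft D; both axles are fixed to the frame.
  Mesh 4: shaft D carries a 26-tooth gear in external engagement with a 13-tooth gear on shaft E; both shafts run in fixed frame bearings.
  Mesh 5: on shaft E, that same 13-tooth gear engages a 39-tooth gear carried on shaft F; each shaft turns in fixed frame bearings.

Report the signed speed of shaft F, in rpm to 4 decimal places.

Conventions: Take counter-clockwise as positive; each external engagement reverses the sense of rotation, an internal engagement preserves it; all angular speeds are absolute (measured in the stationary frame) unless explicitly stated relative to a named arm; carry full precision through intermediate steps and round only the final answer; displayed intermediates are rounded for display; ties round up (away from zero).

-6316.4444 rpm

5-mesh fixed-axis compound train (all bearings frame-fixed)
mesh 1 [80T→64T]: ω = 1672.0000×80/64 = 2090.0000 rpm, sense flips to −
mesh 2 [68T→68T]: ω = 2090.0000×68/68 = 2090.0000 rpm, sense flips to +
mesh 3 [68T→15T]: ω = 2090.0000×68/15 = 9474.6667 rpm, sense flips to −
mesh 4 [26T→13T]: ω = 9474.6667×26/13 = 18949.3333 rpm, sense flips to +
mesh 5 [13T→39T]: ω = 18949.3333×13/39 = 6316.4444 rpm, sense flips to −
signed output speed = -6316.4444 rpm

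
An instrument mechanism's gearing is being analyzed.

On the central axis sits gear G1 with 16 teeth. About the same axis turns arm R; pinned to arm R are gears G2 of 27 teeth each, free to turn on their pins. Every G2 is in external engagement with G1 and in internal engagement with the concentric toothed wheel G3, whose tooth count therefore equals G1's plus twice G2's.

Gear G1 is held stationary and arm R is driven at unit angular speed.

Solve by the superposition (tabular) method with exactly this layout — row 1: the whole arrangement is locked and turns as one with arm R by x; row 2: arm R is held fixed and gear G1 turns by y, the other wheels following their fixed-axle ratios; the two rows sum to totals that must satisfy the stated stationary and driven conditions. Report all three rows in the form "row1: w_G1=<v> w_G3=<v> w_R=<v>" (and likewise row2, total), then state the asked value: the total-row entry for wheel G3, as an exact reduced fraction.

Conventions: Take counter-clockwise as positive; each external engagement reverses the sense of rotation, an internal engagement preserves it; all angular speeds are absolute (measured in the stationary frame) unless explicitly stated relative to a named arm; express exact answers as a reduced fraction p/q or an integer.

recognized (axles ride arm R): planetary set, 16/27/70 teeth
row 1: whole set turns with the arm by x
row 2 — arm fixed, fixed-axis ratios: sun y, ring −(16/70)·y, arm 0
boundary: total ω_sun = x + y = 0 and total ω_arm = x = 1  ⇒  y = -1, x = 1
row 2 ring = −(16/70)·(-1) = 8/35
totals (row 1 + row 2): sun 1 + (-1) = 0, ring 1 + 8/35 = 43/35, arm 1 + 0 = 1
asked cell (total, ring) = 43/35

row1: w_G1=1 w_G3=1 w_R=1
row2: w_G1=-1 w_G3=8/35 w_R=0
total: w_G1=0 w_G3=43/35 w_R=1
asked value: 43/35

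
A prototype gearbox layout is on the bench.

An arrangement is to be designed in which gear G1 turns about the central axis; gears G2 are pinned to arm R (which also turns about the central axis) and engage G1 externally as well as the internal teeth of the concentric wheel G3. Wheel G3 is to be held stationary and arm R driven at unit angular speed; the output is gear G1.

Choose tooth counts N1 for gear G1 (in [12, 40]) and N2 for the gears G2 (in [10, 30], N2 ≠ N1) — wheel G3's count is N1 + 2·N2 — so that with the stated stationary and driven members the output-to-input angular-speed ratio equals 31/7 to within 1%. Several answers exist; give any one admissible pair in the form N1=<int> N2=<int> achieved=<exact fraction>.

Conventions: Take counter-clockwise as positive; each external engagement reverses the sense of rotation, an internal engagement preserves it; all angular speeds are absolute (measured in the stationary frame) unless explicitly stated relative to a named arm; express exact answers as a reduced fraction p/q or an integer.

topology: planetary set — design target 31/7, arm = carrier (Willis)
Willis with ω_ring = 0: ω_sun/ω_arm = (N1+N3)/N1; set equal to 31/7  ⇒  N3/N1 = 31/7 − 1 = 24/7
N3 = N1 + 2·N2  ⇒  N2/N1 = (N3/N1 − 1)/2 = (24/7 − 1)/2 = 17/14
smallest multiple with N1 ≥ 12 and N2 ≥ 10: k = 1  ⇒  N1 = 1·14 = 14, N2 = 1·17 = 17 (N1 ≤ 40, N2 ≤ 30, N2 ≠ N1 ✓), N3 = 14 + 2·17 = 48
check: (N1+N3)/N1 with N1 = 14, N3 = 48 gives 31/7; |achieved − target| = 0 ≤ 31/700 ✓

N1=14 N2=17 achieved=31/7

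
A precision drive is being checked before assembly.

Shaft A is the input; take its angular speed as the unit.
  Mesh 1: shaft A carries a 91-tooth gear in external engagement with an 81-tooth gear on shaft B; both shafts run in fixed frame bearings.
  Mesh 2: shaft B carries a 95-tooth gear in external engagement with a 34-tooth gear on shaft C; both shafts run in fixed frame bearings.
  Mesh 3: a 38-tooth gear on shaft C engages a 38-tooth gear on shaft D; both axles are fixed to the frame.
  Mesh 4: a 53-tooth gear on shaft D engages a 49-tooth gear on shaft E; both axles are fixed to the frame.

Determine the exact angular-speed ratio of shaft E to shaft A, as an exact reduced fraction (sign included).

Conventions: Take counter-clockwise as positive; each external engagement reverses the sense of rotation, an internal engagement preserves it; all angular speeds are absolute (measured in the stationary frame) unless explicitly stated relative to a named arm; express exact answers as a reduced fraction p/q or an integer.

65455/19278

class = fixed-axis compound train [4 meshes; 4 ratios multiply, 4 sense flips]
mesh 1 [91T→81T]: running ratio 91/81, sense −
mesh 2 [95T→34T]: running ratio 8645/2754, sense +
mesh 3 [38T→38T]: running ratio 8645/2754, sense −
mesh 4 [53T→49T]: running ratio 65455/19278, sense +
ω_out/ω_in = 65455/19278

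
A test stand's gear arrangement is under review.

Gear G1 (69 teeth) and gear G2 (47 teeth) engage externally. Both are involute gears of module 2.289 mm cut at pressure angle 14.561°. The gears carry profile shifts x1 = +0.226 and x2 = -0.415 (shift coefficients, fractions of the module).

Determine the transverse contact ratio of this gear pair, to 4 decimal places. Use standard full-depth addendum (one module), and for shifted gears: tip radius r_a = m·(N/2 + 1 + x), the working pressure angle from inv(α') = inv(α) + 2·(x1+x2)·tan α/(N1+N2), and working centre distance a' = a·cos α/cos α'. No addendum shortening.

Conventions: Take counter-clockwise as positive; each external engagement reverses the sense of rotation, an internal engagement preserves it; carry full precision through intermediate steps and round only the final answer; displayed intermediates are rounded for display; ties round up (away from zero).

topology: single-mesh involute geometry — m = 2.289, 69T/47T pair
base radii: r_b1 = 76.434009, r_b2 = 52.063745
tip radii: r_a1 = 81.776814, r_a2 = 55.130565
inv(α') = inv(14.561°) + 2·(+0.226-0.415)·tan α/(69+47) = 0.00476992  ⇒  α' = 13.80171°
a' = a·cos α / cos α' = 132.7620·cos 14.561°/cos 13.80171° = 132.318156
action lengths: √(r_a1²−r_b1²) = 29.073864, √(r_a2²−r_b2²) = 18.131344
base pitch p_b = π·m·cos α = 6.960131
CR = (29.073864 + 18.131344 − 132.318156·sin 13.80171°)/6.960131 = 2.246949
contact ratio ≈ 2.2469

2.2469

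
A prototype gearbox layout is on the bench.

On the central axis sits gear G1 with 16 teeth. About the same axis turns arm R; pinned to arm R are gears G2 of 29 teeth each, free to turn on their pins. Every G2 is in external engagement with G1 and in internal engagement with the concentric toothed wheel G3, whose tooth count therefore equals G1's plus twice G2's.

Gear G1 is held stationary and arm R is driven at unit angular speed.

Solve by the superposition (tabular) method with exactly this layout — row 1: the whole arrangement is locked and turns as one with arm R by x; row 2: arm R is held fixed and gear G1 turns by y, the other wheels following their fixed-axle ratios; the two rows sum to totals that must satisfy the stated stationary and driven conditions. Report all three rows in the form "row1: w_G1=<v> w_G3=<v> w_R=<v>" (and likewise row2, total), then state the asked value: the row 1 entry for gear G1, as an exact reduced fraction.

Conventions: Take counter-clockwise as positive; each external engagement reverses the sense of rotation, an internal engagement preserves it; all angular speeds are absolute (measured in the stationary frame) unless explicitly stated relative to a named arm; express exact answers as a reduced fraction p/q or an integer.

row1: w_G1=1 w_G3=1 w_R=1
row2: w_G1=-1 w_G3=8/37 w_R=0
total: w_G1=0 w_G3=45/37 w_R=1
asked value: 1

planetary set (16T centre, 29T on arm, 74T internal) — Willis relation
row 1 — lock + rotate with arm: ω_sun = ω_ring = ω_arm = x
row 2: sun turns y, ring = −(16/74)·y, arm 0
boundary: total ω_sun = x + y = 0 and total ω_arm = x = 1  ⇒  y = -1, x = 1
row 2 ring = −(16/74)·(-1) = 8/37
totals (row 1 + row 2): sun 1 + (-1) = 0, ring 1 + 8/37 = 45/37, arm 1 + 0 = 1
asked cell (row1, sun) = 1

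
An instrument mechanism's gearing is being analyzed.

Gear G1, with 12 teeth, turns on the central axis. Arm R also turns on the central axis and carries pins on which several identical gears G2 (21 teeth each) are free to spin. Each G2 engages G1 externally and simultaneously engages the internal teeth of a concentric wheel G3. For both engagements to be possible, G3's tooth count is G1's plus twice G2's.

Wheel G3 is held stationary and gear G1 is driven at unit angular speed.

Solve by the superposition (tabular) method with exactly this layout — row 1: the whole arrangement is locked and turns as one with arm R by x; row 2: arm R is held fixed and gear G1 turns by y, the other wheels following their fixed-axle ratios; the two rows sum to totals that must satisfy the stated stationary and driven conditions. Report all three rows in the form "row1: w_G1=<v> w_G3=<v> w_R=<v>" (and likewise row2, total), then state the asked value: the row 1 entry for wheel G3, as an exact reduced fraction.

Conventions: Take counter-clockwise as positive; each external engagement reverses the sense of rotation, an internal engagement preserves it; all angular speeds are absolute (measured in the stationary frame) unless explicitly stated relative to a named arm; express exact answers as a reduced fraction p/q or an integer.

row1: w_G1=2/11 w_G3=2/11 w_R=2/11
row2: w_G1=9/11 w_G3=-2/11 w_R=0
total: w_G1=1 w_G3=0 w_R=2/11
asked value: 2/11

topology: planetary set — G1 12T / G2 21T / G3 54T, arm = carrier (Willis)
superposition row 1 [locked train]: every member turns x
superposition row 2 [arm held]: sun y, ring −(12/54)·y, arm 0
boundary: total ω_ring = x − (12/54)·y = 0 and total ω_sun = x + y = 1  ⇒  y = 9/11, x = 2/11
row 2 ring = −(12/54)·9/11 = -2/11
totals (row 1 + row 2): sun 2/11 + 9/11 = 1, ring 2/11 + (-2/11) = 0, arm 2/11 + 0 = 2/11
asked cell (row1, ring) = 2/11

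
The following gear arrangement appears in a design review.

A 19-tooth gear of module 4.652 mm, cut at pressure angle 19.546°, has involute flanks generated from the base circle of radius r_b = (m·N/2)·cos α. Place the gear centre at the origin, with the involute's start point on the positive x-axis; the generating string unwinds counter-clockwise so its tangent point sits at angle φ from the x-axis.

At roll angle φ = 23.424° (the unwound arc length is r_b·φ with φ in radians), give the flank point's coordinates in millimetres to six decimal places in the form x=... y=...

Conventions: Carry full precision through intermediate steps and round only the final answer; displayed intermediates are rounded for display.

x=44.983588 y=0.932833

recognized (one wheel, involute flank): single-mesh tooth geometry, m = 4.652, N = 19
pitch radius r_p = m·N/2 = 4.652·19/2 = 44.194000
base radius r_b = r_p·cos α = 44.194000·cos 19.546° = 41.647241
roll angle φ = 23.424° = 0.40882592 rad
x = r_b·(cos φ + φ·sin φ) = 44.983588
y = r_b·(sin φ − φ·cos φ) = 0.932833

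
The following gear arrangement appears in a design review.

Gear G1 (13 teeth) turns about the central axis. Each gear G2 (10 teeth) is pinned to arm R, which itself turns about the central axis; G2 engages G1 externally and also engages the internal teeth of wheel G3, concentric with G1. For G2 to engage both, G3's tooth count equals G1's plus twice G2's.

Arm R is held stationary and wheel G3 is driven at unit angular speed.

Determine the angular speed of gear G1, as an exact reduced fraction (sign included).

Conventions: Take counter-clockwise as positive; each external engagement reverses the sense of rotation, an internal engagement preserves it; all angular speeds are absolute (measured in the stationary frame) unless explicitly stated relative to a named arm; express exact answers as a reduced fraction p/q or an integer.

recognized (axles ride arm R): planetary set, 13/10/33 teeth
ring teeth: 13 + 2·10 = 33
13(ω_sun−ω_arm) = −33(ω_ring−ω_arm),  ω_arm = 0, ω_ring = 1
ω_sun = 0 − (33/13)(1−0) = -33/13
exact speed ratio = -33/13

-33/13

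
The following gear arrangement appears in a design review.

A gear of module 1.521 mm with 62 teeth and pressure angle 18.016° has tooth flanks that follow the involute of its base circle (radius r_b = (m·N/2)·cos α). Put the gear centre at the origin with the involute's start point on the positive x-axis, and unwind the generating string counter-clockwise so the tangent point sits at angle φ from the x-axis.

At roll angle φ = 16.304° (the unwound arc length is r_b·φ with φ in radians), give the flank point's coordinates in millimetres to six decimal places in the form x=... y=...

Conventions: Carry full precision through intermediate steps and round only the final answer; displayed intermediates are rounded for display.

topology: single-mesh involute geometry — m = 1.521, N = 62
pitch radius r_p = m·N/2 = 1.521·62/2 = 47.151000
base radius r_b = r_p·cos α = 47.151000·cos 18.016° = 44.839195
roll angle φ = 16.304° = 0.28455848 rad
x = r_b·(cos φ + φ·sin φ) = 46.618004
y = r_b·(sin φ − φ·cos φ) = 0.341610

x=46.618004 y=0.341610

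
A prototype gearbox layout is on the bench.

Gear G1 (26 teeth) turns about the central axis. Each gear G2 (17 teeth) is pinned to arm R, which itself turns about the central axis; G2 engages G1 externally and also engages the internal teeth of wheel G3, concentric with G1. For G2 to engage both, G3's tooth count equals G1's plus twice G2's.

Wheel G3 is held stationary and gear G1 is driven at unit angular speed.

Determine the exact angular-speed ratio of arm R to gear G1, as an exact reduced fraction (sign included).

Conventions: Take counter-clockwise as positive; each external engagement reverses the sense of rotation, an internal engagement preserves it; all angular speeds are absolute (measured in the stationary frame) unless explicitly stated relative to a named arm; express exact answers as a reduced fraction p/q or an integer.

13/43

recognized (axles ride arm R): planetary set, 26/17/60 teeth
ring teeth: 26 + 2·17 = 60
26(ω_sun−ω_arm) = −60(ω_ring−ω_arm),  ω_ring = 0, ω_sun = 1
26(1−ω_arm) = −60(0−ω_arm)  ⇒  86·ω_arm = 26  ⇒  ω_arm = 13/43
ω_out/ω_in = 13/43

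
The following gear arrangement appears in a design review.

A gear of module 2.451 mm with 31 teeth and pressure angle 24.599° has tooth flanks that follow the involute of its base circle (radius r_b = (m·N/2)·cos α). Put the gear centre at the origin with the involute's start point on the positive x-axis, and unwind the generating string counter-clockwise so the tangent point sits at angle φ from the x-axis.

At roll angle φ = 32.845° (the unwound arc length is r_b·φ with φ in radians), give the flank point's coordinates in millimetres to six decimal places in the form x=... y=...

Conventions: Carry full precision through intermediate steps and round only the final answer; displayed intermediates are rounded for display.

x=39.760455 y=2.098623

topology: single-mesh involute geometry — m = 2.451, N = 31
pitch radius r_p = m·N/2 = 2.451·31/2 = 37.990500
base radius r_b = r_p·cos α = 37.990500·cos 24.599° = 34.542610
roll angle φ = 32.845° = 0.57325339 rad
x = r_b·(cos φ + φ·sin φ) = 39.760455
y = r_b·(sin φ − φ·cos φ) = 2.098623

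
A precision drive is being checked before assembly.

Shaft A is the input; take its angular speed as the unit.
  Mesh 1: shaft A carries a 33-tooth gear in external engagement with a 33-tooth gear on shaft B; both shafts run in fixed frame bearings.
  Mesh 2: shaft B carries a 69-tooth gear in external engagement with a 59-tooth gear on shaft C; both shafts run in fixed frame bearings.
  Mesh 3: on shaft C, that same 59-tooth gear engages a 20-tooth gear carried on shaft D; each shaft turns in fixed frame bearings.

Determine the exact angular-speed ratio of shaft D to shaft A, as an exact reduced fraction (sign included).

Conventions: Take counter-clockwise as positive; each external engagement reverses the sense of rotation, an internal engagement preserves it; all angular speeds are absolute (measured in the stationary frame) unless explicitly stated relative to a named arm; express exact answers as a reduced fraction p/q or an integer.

class = fixed-axis compound train [3 meshes; 3 ratios multiply, 3 sense flips]
mesh 1 [33T→33T]: running ratio 1, sense −
mesh 2 [69T→59T]: running ratio 69/59, sense +
mesh 3 [59T→20T]: running ratio 69/20, sense −
ω_out/ω_in = -69/20

-69/20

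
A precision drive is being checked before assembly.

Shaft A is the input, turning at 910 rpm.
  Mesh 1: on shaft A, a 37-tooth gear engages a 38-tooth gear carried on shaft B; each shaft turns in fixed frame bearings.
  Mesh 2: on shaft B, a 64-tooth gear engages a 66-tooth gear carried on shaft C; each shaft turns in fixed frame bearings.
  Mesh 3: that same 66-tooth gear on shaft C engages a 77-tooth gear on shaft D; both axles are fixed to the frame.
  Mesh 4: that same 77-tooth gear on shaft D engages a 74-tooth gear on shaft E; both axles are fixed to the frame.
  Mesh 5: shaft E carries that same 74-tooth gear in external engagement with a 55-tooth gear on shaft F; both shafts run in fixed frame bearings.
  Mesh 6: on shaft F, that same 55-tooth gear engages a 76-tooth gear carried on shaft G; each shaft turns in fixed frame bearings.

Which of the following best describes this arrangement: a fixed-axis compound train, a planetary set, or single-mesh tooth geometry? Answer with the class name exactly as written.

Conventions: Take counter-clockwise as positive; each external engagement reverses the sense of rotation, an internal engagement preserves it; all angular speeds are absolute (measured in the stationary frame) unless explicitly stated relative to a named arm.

fixed-axis compound train

recognized (7 fixed axles, 6 meshes): fixed-axis compound train
classification: fixed-axis compound train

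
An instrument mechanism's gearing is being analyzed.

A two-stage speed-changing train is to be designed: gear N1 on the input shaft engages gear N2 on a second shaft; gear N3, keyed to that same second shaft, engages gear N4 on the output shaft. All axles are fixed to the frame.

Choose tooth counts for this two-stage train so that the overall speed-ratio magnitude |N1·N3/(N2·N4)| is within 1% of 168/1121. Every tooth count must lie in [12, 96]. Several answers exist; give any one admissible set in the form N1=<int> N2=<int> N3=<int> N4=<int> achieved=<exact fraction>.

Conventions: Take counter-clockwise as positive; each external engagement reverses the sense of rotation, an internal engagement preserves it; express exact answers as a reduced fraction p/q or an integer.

design class (target 168/1121): fixed-axis compound train
target = 168/1121 in lowest terms: an exact hit needs N1·N3 = k·168 and N2·N4 = k·1121 for one integer k, every count in [12, 96]; additionally prefer no 1:1 stage (N1 ≠ N2, N3 ≠ N4)
k = 1: N1·N3 = 168 = 12·14, N2·N4 = 1121 = 19·59
achieved = 12·14/(19·59) = 168/1121; |achieved − target| = 0 ≤ 42/28025 ✓

N1=12 N2=19 N3=14 N4=59 achieved=168/1121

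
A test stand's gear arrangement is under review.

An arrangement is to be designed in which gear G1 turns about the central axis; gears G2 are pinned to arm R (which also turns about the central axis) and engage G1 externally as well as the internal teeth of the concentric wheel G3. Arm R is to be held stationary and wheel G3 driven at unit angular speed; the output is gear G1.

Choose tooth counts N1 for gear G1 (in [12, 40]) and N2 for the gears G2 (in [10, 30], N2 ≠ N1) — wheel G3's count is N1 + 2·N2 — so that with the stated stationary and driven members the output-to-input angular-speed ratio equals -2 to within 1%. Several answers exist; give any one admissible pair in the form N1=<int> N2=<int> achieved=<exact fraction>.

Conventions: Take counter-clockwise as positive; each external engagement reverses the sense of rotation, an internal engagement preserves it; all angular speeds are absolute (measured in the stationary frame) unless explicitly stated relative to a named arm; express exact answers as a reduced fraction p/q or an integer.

topology: planetary set — design target -2, arm = carrier (Willis)
Willis with ω_arm = 0: ω_sun/ω_ring = −N3/N1; set equal to -2  ⇒  N3/N1 = −(-2) = 2
N3 = N1 + 2·N2  ⇒  N2/N1 = (N3/N1 − 1)/2 = (2 − 1)/2 = 1/2
smallest multiple with N1 ≥ 12 and N2 ≥ 10: k = 10  ⇒  N1 = 10·2 = 20, N2 = 10·1 = 10 (N1 ≤ 40, N2 ≤ 30, N2 ≠ N1 ✓), N3 = 20 + 2·10 = 40
check: −N3/N1 with N1 = 20, N3 = 40 gives -2; |achieved − target| = 0 ≤ 1/50 ✓

N1=20 N2=10 achieved=-2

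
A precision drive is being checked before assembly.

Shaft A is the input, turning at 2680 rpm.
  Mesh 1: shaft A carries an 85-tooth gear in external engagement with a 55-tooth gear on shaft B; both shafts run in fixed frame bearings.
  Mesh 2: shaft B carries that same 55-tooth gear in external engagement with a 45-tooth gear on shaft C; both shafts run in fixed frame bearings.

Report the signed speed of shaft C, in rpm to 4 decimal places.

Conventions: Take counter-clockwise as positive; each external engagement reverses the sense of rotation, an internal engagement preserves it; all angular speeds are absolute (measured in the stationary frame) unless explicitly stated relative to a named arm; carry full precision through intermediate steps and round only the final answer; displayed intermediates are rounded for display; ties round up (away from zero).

+5062.2222 rpm

2-mesh fixed-axis compound train (all bearings frame-fixed)
mesh 1 [85T→55T]: ω = 2680.0000×85/55 = 4141.8182 rpm, sense flips to −
mesh 2 [55T→45T]: ω = 4141.8182×55/45 = 5062.2222 rpm, sense flips to +
signed output speed = +5062.2222 rpm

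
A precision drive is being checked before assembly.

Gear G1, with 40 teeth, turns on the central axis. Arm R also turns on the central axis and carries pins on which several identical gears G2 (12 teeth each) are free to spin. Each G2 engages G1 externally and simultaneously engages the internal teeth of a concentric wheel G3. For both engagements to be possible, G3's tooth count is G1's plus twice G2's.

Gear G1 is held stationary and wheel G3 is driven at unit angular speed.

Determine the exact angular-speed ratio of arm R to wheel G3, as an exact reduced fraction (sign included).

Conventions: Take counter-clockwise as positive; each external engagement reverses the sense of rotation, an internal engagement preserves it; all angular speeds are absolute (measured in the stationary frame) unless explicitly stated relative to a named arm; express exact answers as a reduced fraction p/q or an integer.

class = planetary set [G3 = 40+2·12 = 64; Willis about the carrier]
ring teeth: 40 + 2·12 = 64
40(ω_sun−ω_arm) = −64(ω_ring−ω_arm),  ω_sun = 0, ω_ring = 1
40(0−ω_arm) = −64(1−ω_arm)  ⇒  104·ω_arm = 64  ⇒  ω_arm = 8/13
ω_out/ω_in = 8/13

8/13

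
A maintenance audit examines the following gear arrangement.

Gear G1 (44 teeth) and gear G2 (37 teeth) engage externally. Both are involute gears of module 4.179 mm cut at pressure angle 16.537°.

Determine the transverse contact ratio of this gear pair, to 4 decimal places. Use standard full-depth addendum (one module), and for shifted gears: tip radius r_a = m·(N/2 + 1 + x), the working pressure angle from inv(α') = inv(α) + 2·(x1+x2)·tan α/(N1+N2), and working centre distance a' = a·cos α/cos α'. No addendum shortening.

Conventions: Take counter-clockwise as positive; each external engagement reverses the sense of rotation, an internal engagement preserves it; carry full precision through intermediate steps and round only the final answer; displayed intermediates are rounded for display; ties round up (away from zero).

1.9113

topology: single-mesh involute geometry — m = 4.179, 44T/37T pair
base radii: r_b1 = 88.135088, r_b2 = 74.113597
tip radii: r_a1 = 96.117000, r_a2 = 81.490500
no profile shift: α' = α, a' = a
action lengths: √(r_a1²−r_b1²) = 38.349497, √(r_a2²−r_b2²) = 33.880324
base pitch p_b = π·m·cos α = 12.585661
CR = (38.349497 + 33.880324 − 169.249500·sin 16.53700°)/12.585661 = 1.911348
contact ratio ≈ 1.9113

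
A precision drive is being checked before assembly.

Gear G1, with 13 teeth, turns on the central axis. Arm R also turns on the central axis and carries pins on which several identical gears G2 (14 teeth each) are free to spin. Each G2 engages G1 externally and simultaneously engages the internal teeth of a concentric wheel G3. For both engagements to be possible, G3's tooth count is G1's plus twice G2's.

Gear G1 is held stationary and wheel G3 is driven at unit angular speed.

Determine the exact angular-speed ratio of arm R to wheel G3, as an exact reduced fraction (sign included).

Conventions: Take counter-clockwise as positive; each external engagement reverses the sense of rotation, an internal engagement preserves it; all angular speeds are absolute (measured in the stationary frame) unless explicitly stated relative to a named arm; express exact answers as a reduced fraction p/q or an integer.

topology: planetary set — G1 13T / G2 14T / G3 41T, arm = carrier (Willis)
ring teeth: 13 + 2·14 = 41
13(ω_sun−ω_arm) = −41(ω_ring−ω_arm),  ω_sun = 0, ω_ring = 1
13(0−ω_arm) = −41(1−ω_arm)  ⇒  54·ω_arm = 41  ⇒  ω_arm = 41/54
ω_out/ω_in = 41/54

41/54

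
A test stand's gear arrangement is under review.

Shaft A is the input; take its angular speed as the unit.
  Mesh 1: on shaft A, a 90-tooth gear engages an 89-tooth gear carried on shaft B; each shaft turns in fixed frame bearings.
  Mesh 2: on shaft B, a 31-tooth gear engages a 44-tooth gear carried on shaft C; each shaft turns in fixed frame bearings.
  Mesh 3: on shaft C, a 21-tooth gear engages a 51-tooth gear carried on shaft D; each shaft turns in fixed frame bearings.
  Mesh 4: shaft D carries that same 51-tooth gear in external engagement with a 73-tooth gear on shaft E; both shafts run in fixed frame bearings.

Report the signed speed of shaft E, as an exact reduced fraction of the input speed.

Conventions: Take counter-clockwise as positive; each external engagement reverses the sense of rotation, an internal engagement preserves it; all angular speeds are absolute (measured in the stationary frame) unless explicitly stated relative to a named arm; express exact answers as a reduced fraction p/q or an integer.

29295/142934

4-mesh fixed-axis compound train (all bearings frame-fixed)
mesh 1 [90T→89T]: |ω|/ω_in = 1×90/89 = 90/89, sense flips to −
mesh 2 [31T→44T]: |ω|/ω_in = (90/89)×31/44 = 1395/1958, sense flips to +
mesh 3 [21T→51T]: |ω|/ω_in = (1395/1958)×21/51 = 9765/33286, sense flips to −
mesh 4 [51T→73T]: |ω|/ω_in = (9765/33286)×51/73 = 29295/142934, sense flips to +
signed output speed (× input speed) = 29295/142934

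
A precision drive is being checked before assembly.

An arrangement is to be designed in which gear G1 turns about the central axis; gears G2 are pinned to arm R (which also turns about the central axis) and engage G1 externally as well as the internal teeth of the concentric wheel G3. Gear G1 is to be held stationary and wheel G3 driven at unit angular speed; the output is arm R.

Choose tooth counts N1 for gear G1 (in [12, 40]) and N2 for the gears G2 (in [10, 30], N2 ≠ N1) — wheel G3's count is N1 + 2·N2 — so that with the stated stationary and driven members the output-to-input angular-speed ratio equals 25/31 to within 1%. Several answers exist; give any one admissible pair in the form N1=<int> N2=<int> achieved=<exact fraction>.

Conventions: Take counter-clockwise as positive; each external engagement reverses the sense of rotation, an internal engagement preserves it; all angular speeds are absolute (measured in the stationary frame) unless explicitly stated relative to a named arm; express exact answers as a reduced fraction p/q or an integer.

N1=12 N2=19 achieved=25/31

topology: planetary set — design target 25/31, arm = carrier (Willis)
Willis with ω_sun = 0: ω_arm/ω_ring = N3/(N1+N3); set equal to 25/31  ⇒  N3/N1 = (25/31)/(1 − 25/31) = 25/6
N3 = N1 + 2·N2  ⇒  N2/N1 = (N3/N1 − 1)/2 = (25/6 − 1)/2 = 19/12
smallest multiple with N1 ≥ 12 and N2 ≥ 10: k = 1  ⇒  N1 = 1·12 = 12, N2 = 1·19 = 19 (N1 ≤ 40, N2 ≤ 30, N2 ≠ N1 ✓), N3 = 12 + 2·19 = 50
check: N3/(N1+N3) with N1 = 12, N3 = 50 gives 25/31; |achieved − target| = 0 ≤ 1/124 ✓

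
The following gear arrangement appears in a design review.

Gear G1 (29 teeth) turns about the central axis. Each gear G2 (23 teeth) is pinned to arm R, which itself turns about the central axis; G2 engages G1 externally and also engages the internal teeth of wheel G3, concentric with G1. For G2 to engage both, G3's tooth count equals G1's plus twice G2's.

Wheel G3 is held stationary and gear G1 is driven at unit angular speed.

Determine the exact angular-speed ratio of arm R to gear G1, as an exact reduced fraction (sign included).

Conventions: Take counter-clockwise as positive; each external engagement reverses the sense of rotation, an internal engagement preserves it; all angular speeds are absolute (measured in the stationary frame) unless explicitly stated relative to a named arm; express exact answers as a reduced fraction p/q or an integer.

class = planetary set [G3 = 29+2·23 = 75; Willis about the carrier]
ring teeth: 29 + 2·23 = 75
29(ω_sun−ω_arm) = −75(ω_ring−ω_arm),  ω_ring = 0, ω_sun = 1
29(1−ω_arm) = −75(0−ω_arm)  ⇒  104·ω_arm = 29  ⇒  ω_arm = 29/104
ω_out/ω_in = 29/104

29/104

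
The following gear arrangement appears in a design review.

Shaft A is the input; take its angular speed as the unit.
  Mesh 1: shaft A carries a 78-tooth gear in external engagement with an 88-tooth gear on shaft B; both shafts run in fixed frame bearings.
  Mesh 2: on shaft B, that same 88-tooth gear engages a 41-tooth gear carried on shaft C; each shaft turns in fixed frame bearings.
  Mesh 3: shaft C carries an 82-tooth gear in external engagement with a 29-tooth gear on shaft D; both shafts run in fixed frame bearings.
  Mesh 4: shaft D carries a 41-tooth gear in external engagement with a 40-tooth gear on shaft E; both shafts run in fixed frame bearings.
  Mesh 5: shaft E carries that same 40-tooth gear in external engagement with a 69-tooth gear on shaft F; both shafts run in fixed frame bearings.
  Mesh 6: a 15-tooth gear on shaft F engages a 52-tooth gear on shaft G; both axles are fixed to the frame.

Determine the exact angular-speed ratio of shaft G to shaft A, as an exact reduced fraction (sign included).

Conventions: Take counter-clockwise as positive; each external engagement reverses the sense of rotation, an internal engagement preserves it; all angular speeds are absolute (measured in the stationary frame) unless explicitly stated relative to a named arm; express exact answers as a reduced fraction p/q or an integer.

615/667

class = fixed-axis compound train [6 meshes; 6 ratios multiply, 6 sense flips]
mesh 1 [78T→88T]: running ratio 39/44, sense −
mesh 2 [88T→41T]: running ratio 78/41, sense +
mesh 3 [82T→29T]: running ratio 156/29, sense −
mesh 4 [41T→40T]: running ratio 1599/290, sense +
mesh 5 [40T→69T]: running ratio 2132/667, sense −
mesh 6 [15T→52T]: running ratio 615/667, sense +
ω_out/ω_in = 615/667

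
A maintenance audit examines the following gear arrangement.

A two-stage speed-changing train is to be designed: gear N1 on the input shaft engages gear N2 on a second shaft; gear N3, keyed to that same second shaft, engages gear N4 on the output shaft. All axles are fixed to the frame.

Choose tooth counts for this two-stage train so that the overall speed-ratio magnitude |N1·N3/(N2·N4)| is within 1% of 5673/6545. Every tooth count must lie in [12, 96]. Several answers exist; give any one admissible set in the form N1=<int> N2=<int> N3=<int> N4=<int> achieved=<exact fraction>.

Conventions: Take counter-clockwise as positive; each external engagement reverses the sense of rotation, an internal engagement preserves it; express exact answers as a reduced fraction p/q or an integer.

2-stage fixed-axis compound train for ratio 5673/6545
target = 5673/6545 in lowest terms: an exact hit needs N1·N3 = k·5673 and N2·N4 = k·6545 for one integer k, every count in [12, 96]; additionally prefer no 1:1 stage (N1 ≠ N2, N3 ≠ N4)
k = 1: N1·N3 = 5673 = 61·93, N2·N4 = 6545 = 77·85
achieved = 61·93/(77·85) = 5673/6545; |achieved − target| = 0 ≤ 5673/654500 ✓

N1=61 N2=77 N3=93 N4=85 achieved=5673/6545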